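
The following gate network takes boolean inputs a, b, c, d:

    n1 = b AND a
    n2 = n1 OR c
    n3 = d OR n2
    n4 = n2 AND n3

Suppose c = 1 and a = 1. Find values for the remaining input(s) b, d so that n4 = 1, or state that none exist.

n4 = n2 AND n3 must be 1, so both n2 = 1 and n3 = 1.
n2 = n1 OR c must be 1, so at least one of n1, c is 1.
Check with c = 1 and a = 1 and b=1, d=1:
n1 = b AND a = 1 AND 1 = 1
n2 = n1 OR c = 1 OR 1 = 1
n3 = d OR n2 = 1 OR 1 = 1
n4 = n2 AND n3 = 1 AND 1 = 1
So n4 = 1.

b=1, d=1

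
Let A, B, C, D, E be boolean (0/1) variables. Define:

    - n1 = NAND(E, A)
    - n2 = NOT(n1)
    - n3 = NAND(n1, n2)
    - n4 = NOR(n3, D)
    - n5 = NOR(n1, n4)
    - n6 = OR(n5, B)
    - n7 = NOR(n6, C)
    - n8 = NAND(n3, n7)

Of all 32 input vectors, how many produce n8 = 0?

6

n8 = NAND(n3, n7) must be 0, so both n3 = 1 and n7 = 1.
n3 = NAND(n1, n2) must be 1, so at least one of n1, n2 is 0.
n7 = NOR(n6, C) must be 1, so both n6 = 0 and C = 0.
Satisfying assignments:
  A=0, B=0, C=0, D=0, E=0
  A=0, B=0, C=0, D=0, E=1
  A=0, B=0, C=0, D=1, E=0
  A=0, B=0, C=0, D=1, E=1
  A=1, B=0, C=0, D=0, E=0
  A=1, B=0, C=0, D=1, E=0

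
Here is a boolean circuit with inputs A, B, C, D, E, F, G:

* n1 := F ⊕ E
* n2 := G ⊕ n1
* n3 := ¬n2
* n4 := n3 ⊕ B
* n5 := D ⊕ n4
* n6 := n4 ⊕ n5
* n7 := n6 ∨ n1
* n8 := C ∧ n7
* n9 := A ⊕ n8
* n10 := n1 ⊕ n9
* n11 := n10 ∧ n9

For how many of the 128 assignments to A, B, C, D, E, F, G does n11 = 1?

n11 = n10 ∧ n9 must be 1, so both n10 = 1 and n9 = 1.
Enumerating the 128 input combinations, 32 give n11 = 1 and 96 give n11 = 0.

32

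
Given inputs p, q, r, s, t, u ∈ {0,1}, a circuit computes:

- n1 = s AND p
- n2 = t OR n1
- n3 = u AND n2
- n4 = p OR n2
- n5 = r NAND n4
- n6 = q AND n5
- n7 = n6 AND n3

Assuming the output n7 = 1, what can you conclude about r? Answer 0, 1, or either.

n7 = n6 AND n3 must be 1, so both n6 = 1 and n3 = 1.
n6 = q AND n5 must be 1, so both q = 1 and n5 = 1.
Every assignment with n7 = 1 has r = 0; there are 5 such assignment(s).

0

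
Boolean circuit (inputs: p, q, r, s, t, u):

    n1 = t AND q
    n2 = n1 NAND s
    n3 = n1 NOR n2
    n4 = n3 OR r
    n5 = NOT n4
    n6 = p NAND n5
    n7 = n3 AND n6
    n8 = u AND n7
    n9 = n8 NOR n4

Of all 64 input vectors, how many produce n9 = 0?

32

n9 = n8 NOR n4 must be 0, so at least one of n8, n4 is 1.
Enumerating the 64 input combinations, 32 give n9 = 0 and 32 give n9 = 1.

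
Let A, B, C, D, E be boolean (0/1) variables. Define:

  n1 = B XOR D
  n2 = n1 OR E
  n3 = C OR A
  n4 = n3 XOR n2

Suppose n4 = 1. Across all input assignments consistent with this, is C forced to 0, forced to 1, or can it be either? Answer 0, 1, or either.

Both values of C occur among assignments with n4 = 1:
  C=0: A=0, B=0, C=0, D=0, E=1
  C=1: A=0, B=0, C=1, D=0, E=0

either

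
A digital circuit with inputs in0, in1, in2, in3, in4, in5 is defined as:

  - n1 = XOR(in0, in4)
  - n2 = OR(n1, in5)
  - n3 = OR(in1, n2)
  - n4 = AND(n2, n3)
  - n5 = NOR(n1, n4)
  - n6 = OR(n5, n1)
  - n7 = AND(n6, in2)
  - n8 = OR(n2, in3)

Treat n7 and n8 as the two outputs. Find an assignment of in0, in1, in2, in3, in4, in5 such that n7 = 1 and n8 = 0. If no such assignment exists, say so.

Check with in0=0, in1=0, in2=1, in3=0, in4=0, in5=0:
n1 = XOR(in0, in4) = XOR(0, 0) = 0
n2 = OR(n1, in5) = OR(0, 0) = 0
n3 = OR(in1, n2) = OR(0, 0) = 0
n4 = AND(n2, n3) = AND(0, 0) = 0
n5 = NOR(n1, n4) = NOR(0, 0) = 1
n6 = OR(n5, n1) = OR(1, 0) = 1
n7 = AND(n6, in2) = AND(1, 1) = 1
n8 = OR(n2, in3) = OR(0, 0) = 0
So n7 = 1 and n8 = 0.

in0=0, in1=0, in2=1, in3=0, in4=0, in5=0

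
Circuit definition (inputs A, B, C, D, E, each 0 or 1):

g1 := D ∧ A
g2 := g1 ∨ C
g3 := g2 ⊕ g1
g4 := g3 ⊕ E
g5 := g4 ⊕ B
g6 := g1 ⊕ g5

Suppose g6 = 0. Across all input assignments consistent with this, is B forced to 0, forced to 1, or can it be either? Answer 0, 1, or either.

either

Both values of B occur among assignments with g6 = 0:
  B=0: A=0, B=0, C=0, D=0, E=0
  B=1: A=0, B=1, C=0, D=0, E=1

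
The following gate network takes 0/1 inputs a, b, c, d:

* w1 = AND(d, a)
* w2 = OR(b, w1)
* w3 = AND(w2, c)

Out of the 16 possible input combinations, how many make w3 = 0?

w3 = AND(w2, c) must be 0, so at least one of w2, c is 0.
Enumerating the 16 input combinations, 11 give w3 = 0 and 5 give w3 = 1.

11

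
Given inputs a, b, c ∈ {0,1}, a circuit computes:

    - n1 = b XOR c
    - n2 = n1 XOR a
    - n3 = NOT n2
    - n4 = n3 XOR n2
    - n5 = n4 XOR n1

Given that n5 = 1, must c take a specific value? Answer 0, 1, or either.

Both values of c occur among assignments with n5 = 1:
  c=0: a=0, b=0, c=0
  c=1: a=0, b=1, c=1

either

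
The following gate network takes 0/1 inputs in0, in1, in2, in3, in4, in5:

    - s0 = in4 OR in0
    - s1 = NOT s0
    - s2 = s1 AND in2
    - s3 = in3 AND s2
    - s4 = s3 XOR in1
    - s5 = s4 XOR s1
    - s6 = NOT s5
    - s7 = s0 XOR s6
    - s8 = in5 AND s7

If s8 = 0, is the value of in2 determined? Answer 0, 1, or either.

either

Both values of in2 occur among assignments with s8 = 0:
  in2=0: in0=0, in1=0, in2=0, in3=0, in4=0, in5=0
  in2=1: in0=0, in1=0, in2=1, in3=0, in4=0, in5=0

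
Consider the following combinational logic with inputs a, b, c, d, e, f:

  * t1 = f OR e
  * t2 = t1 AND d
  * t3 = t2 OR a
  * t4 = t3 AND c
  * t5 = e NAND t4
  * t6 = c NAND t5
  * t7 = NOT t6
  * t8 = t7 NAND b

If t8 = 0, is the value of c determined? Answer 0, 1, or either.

1

t8 = t7 NAND b must be 0, so both t7 = 1 and b = 1.
t7 = NOT t6 must be 1, so t6 = 0.
Every assignment with t8 = 0 has c = 1; there are 10 such assignment(s).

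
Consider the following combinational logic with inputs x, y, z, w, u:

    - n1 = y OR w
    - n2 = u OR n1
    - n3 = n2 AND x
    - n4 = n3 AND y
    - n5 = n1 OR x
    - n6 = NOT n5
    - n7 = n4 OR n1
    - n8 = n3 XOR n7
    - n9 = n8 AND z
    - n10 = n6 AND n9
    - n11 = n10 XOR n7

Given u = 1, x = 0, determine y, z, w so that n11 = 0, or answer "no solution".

Check with u = 1, x = 0 and y=0, z=0, w=0:
n1 = y OR w = 0 OR 0 = 0
n2 = u OR n1 = 1 OR 0 = 1
n3 = n2 AND x = 1 AND 0 = 0
n4 = n3 AND y = 0 AND 0 = 0
n5 = n1 OR x = 0 OR 0 = 0
n6 = NOT n5 = NOT 0 = 1
n7 = n4 OR n1 = 0 OR 0 = 0
n8 = n3 XOR n7 = 0 XOR 0 = 0
n9 = n8 AND z = 0 AND 0 = 0
n10 = n6 AND n9 = 1 AND 0 = 0
n11 = n10 XOR n7 = 0 XOR 0 = 0
So n11 = 0.

y=0 z=0 w=0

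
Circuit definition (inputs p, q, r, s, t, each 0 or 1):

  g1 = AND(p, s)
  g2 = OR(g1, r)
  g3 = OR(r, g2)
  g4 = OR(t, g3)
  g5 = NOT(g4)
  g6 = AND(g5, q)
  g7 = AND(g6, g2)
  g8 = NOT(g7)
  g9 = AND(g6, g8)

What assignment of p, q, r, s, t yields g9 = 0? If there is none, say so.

Check with p=1, q=1, r=0, s=0, t=1:
g1 = AND(p, s) = AND(1, 0) = 0
g2 = OR(g1, r) = OR(0, 0) = 0
g3 = OR(r, g2) = OR(0, 0) = 0
g4 = OR(t, g3) = OR(1, 0) = 1
g5 = NOT(g4) = NOT 1 = 0
g6 = AND(g5, q) = AND(0, 1) = 0
g7 = AND(g6, g2) = AND(0, 0) = 0
g8 = NOT(g7) = NOT 0 = 1
g9 = AND(g6, g8) = AND(0, 1) = 0
So g9 = 0 as required.

p=1, q=1, r=0, s=0, t=1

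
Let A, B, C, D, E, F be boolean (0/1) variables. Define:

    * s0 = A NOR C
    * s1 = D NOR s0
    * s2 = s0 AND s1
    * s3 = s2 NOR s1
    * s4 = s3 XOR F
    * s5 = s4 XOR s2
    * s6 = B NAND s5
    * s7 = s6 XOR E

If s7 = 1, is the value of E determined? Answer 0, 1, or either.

Both values of E occur among assignments with s7 = 1:
  E=0: A=0, B=0, C=0, D=0, E=0, F=0
  E=1: A=0, B=1, C=0, D=0, E=1, F=0

either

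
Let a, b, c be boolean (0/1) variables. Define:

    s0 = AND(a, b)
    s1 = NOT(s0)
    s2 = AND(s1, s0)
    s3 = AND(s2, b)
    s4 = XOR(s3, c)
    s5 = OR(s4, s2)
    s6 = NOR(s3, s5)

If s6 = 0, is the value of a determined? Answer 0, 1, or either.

either

Both values of a occur among assignments with s6 = 0:
  a=0: a=0, b=0, c=1
  a=1: a=1, b=0, c=1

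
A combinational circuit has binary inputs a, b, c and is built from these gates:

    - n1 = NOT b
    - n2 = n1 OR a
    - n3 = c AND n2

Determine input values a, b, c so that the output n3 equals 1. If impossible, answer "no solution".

a=0, b=0, c=1

n3 = c AND n2 must be 1, so both c = 1 and n2 = 1.
Check with a=0, b=0, c=1:
n1 = NOT b = NOT 0 = 1
n2 = n1 OR a = 1 OR 0 = 1
n3 = c AND n2 = 1 AND 1 = 1
So n3 = 1 as required.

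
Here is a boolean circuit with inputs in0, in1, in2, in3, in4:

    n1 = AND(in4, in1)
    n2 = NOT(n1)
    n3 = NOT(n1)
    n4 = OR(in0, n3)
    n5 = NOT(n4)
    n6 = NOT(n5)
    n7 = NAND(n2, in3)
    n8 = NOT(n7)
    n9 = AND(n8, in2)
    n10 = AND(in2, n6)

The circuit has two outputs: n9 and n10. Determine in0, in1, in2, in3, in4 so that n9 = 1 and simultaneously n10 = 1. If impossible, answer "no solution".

Check with in0=0 in1=0 in2=1 in3=1 in4=1:
n1 = AND(in4, in1) = AND(1, 0) = 0
n2 = NOT(n1) = NOT 0 = 1
n3 = NOT(n1) = NOT 0 = 1
n4 = OR(in0, n3) = OR(0, 1) = 1
n5 = NOT(n4) = NOT 1 = 0
n6 = NOT(n5) = NOT 0 = 1
n7 = NAND(n2, in3) = NAND(1, 1) = 0
n8 = NOT(n7) = NOT 0 = 1
n9 = AND(n8, in2) = AND(1, 1) = 1
n10 = AND(in2, n6) = AND(1, 1) = 1
So n9 = 1 and n10 = 1.

in0=0 in1=0 in2=1 in3=1 in4=1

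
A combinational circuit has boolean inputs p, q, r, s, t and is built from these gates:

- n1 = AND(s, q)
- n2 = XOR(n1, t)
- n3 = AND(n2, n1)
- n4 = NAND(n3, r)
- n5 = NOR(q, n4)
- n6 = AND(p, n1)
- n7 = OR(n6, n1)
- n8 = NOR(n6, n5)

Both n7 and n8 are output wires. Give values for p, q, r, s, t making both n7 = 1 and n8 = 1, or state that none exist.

p=0, q=1, r=0, s=1, t=0

Check with p=0, q=1, r=0, s=1, t=0:
n1 = AND(s, q) = AND(1, 1) = 1
n2 = XOR(n1, t) = XOR(1, 0) = 1
n3 = AND(n2, n1) = AND(1, 1) = 1
n4 = NAND(n3, r) = NAND(1, 0) = 1
n5 = NOR(q, n4) = NOR(1, 1) = 0
n6 = AND(p, n1) = AND(0, 1) = 0
n7 = OR(n6, n1) = OR(0, 1) = 1
n8 = NOR(n6, n5) = NOR(0, 0) = 1
So n7 = 1 and n8 = 1.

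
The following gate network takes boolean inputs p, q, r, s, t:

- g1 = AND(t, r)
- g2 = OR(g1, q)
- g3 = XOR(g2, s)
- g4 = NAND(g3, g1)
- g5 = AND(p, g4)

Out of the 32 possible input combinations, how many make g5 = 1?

g5 = AND(p, g4) must be 1, so both p = 1 and g4 = 1.
Enumerating the 32 input combinations, 14 give g5 = 1 and 18 give g5 = 0.

14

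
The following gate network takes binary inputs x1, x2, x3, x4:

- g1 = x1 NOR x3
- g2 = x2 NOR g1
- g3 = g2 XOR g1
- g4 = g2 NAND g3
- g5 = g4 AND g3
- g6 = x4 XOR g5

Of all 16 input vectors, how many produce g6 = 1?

8

g6 = x4 XOR g5 must be 1, so x4 and g5 differ.
Enumerating the 16 input combinations, 8 give g6 = 1 and 8 give g6 = 0.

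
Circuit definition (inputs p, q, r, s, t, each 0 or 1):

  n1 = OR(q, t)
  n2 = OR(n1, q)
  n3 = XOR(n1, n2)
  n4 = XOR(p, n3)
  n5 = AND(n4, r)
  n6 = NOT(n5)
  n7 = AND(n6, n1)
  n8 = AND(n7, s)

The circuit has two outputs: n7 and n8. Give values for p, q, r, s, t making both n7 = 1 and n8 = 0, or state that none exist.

Check with p=1 q=1 r=0 s=0 t=1:
n1 = OR(q, t) = OR(1, 1) = 1
n2 = OR(n1, q) = OR(1, 1) = 1
n3 = XOR(n1, n2) = XOR(1, 1) = 0
n4 = XOR(p, n3) = XOR(1, 0) = 1
n5 = AND(n4, r) = AND(1, 0) = 0
n6 = NOT(n5) = NOT 0 = 1
n7 = AND(n6, n1) = AND(1, 1) = 1
n8 = AND(n7, s) = AND(1, 0) = 0
So n7 = 1 and n8 = 0.

p=1 q=1 r=0 s=0 t=1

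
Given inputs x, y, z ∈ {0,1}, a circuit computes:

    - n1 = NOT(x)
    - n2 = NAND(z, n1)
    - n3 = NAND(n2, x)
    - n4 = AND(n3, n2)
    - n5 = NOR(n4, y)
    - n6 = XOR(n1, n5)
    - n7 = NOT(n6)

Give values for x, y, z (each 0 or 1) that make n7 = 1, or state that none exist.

x=1, y=1, z=0

Check with x=1, y=1, z=0:
n1 = NOT(x) = NOT 1 = 0
n2 = NAND(z, n1) = NAND(0, 0) = 1
n3 = NAND(n2, x) = NAND(1, 1) = 0
n4 = AND(n3, n2) = AND(0, 1) = 0
n5 = NOR(n4, y) = NOR(0, 1) = 0
n6 = XOR(n1, n5) = XOR(0, 0) = 0
n7 = NOT(n6) = NOT 0 = 1
So n7 = 1 as required.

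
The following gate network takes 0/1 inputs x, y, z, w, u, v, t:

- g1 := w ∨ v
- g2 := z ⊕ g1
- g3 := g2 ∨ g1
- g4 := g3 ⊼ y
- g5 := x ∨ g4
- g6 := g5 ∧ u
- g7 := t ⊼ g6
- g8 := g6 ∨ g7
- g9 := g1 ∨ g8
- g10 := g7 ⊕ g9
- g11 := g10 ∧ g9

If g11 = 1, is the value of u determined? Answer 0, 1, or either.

g11 = g10 ∧ g9 must be 1, so both g10 = 1 and g9 = 1.
Every assignment with g11 = 1 has u = 1; there are 25 such assignment(s).

1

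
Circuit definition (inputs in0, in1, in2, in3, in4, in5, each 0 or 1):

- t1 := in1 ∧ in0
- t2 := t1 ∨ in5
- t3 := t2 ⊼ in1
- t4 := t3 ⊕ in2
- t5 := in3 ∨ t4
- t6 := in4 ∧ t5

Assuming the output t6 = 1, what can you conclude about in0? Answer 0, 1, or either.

Both values of in0 occur among assignments with t6 = 1:
  in0=0: in0=0, in1=0, in2=0, in3=0, in4=1, in5=0
  in0=1: in0=1, in1=0, in2=0, in3=0, in4=1, in5=0

either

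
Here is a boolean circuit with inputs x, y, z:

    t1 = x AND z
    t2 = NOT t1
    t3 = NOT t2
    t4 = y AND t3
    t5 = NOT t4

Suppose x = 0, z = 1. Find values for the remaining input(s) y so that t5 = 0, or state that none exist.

no solution exists

With x = 0, z = 1 fixed, none of the 2 settings of y give t5 = 0.
For example, with y=0:
t1 = x AND z = 0 AND 1 = 0
t2 = NOT t1 = NOT 0 = 1
t3 = NOT t2 = NOT 1 = 0
t4 = y AND t3 = 0 AND 0 = 0
t5 = NOT t4 = NOT 0 = 1
giving t5 = 1 ≠ 0.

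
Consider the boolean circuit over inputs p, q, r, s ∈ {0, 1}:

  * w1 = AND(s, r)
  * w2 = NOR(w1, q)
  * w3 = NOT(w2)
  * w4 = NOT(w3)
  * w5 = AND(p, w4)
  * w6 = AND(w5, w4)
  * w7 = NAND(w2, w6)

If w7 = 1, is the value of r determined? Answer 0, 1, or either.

Both values of r occur among assignments with w7 = 1:
  r=0: p=0, q=0, r=0, s=0
  r=1: p=0, q=0, r=1, s=0

either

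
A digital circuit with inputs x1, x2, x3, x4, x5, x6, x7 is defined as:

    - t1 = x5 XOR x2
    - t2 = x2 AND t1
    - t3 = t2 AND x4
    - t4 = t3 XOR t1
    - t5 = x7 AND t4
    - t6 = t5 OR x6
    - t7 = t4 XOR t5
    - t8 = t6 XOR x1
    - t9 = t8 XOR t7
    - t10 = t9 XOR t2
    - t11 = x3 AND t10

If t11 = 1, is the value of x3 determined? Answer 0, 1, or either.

1

t11 = x3 AND t10 must be 1, so both x3 = 1 and t10 = 1.
Every assignment with t11 = 1 has x3 = 1; there are 32 such assignment(s).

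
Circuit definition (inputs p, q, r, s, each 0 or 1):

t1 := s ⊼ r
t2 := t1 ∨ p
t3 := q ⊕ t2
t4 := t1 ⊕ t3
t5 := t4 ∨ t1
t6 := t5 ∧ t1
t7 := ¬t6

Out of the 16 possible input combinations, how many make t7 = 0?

12

t7 = ¬t6 must be 0, so t6 = 1.
t6 = t5 ∧ t1 must be 1, so both t5 = 1 and t1 = 1.
t5 = t4 ∨ t1 must be 1, so at least one of t4, t1 is 1.
Enumerating the 16 input combinations, 12 give t7 = 0 and 4 give t7 = 1.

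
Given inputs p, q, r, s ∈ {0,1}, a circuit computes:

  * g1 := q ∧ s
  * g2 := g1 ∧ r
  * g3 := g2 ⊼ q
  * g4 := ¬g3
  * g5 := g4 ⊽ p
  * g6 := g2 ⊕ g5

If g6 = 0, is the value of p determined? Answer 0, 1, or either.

1

g6 = g2 ⊕ g5 must be 0, so g2 and g5 are equal.
Every assignment with g6 = 0 has p = 1; there are 7 such assignment(s).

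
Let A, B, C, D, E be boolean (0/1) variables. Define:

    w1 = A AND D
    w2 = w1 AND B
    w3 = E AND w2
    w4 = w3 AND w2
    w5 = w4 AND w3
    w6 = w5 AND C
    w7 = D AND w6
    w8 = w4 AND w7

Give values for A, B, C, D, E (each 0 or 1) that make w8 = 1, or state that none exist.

A=1, B=1, C=1, D=1, E=1

w8 = w4 AND w7 must be 1, so both w4 = 1 and w7 = 1.
w4 = w3 AND w2 must be 1, so both w3 = 1 and w2 = 1.
w7 = D AND w6 must be 1, so both D = 1 and w6 = 1.
Check with A=1, B=1, C=1, D=1, E=1:
w1 = A AND D = 1 AND 1 = 1
w2 = w1 AND B = 1 AND 1 = 1
w3 = E AND w2 = 1 AND 1 = 1
w4 = w3 AND w2 = 1 AND 1 = 1
w5 = w4 AND w3 = 1 AND 1 = 1
w6 = w5 AND C = 1 AND 1 = 1
w7 = D AND w6 = 1 AND 1 = 1
w8 = w4 AND w7 = 1 AND 1 = 1
So w8 = 1 as required.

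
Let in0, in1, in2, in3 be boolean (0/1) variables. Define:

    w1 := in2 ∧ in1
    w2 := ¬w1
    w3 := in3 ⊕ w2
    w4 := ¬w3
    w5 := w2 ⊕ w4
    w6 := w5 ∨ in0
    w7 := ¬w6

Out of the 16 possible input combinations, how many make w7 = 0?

12

w7 = ¬w6 must be 0, so w6 = 1.
Enumerating the 16 input combinations, 12 give w7 = 0 and 4 give w7 = 1.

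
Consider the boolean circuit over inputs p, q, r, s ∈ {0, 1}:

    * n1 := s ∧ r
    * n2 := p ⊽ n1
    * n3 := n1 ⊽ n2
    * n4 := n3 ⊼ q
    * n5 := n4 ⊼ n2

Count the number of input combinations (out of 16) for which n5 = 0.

n5 = n4 ⊼ n2 must be 0, so both n4 = 1 and n2 = 1.
n4 = n3 ⊼ q must be 1, so at least one of n3, q is 0.
n2 = p ⊽ n1 must be 1, so both p = 0 and n1 = 0.
Enumerating the 16 input combinations, 6 give n5 = 0 and 10 give n5 = 1.

6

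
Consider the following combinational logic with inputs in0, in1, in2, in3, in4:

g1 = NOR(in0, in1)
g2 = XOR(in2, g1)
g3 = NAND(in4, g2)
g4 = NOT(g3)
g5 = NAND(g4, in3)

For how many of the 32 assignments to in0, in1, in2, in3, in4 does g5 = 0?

4

g5 = NAND(g4, in3) must be 0, so both g4 = 1 and in3 = 1.
g4 = NOT(g3) must be 1, so g3 = 0.
Satisfying assignments:
  in0=0, in1=0, in2=0, in3=1, in4=1
  in0=0, in1=1, in2=1, in3=1, in4=1
  in0=1, in1=0, in2=1, in3=1, in4=1
  in0=1, in1=1, in2=1, in3=1, in4=1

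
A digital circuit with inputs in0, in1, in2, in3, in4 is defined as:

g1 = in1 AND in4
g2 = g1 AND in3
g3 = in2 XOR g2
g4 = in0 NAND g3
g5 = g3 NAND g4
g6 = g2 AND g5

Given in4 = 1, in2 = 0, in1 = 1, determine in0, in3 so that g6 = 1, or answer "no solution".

Check with in4 = 1, in2 = 0, in1 = 1 and in0=1, in3=1:
g1 = in1 AND in4 = 1 AND 1 = 1
g2 = g1 AND in3 = 1 AND 1 = 1
g3 = in2 XOR g2 = 0 XOR 1 = 1
g4 = in0 NAND g3 = 1 NAND 1 = 0
g5 = g3 NAND g4 = 1 NAND 0 = 1
g6 = g2 AND g5 = 1 AND 1 = 1
So g6 = 1.

in0=1, in3=1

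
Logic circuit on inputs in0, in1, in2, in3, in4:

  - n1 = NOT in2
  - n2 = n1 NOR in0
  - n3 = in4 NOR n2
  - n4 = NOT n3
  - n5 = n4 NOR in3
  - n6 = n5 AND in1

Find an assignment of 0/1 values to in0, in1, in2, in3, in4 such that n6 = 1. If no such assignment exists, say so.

Check with in0=0 in1=1 in2=0 in3=0 in4=0:
n1 = NOT in2 = NOT 0 = 1
n2 = n1 NOR in0 = 1 NOR 0 = 0
n3 = in4 NOR n2 = 0 NOR 0 = 1
n4 = NOT n3 = NOT 1 = 0
n5 = n4 NOR in3 = 0 NOR 0 = 1
n6 = n5 AND in1 = 1 AND 1 = 1
So n6 = 1 as required.

in0=0 in1=1 in2=0 in3=0 in4=0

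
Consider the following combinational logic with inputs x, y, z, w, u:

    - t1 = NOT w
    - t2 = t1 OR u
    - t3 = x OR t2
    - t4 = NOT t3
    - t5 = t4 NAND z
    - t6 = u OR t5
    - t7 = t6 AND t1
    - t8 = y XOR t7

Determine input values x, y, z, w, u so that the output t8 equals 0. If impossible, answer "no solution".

x=0, y=0, z=0, w=1, u=0

t8 = y XOR t7 must be 0, so y and t7 are equal.
Check with x=0, y=0, z=0, w=1, u=0:
t1 = NOT w = NOT 1 = 0
t2 = t1 OR u = 0 OR 0 = 0
t3 = x OR t2 = 0 OR 0 = 0
t4 = NOT t3 = NOT 0 = 1
t5 = t4 NAND z = 1 NAND 0 = 1
t6 = u OR t5 = 0 OR 1 = 1
t7 = t6 AND t1 = 1 AND 0 = 0
t8 = y XOR t7 = 0 XOR 0 = 0
So t8 = 0 as required.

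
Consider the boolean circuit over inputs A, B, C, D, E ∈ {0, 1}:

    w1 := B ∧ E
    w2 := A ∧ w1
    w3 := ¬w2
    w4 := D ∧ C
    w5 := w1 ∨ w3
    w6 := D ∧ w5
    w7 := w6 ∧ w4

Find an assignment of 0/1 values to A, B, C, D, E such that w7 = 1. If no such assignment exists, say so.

Check with A=0, B=1, C=1, D=1, E=1:
w1 = B ∧ E = 1 ∧ 1 = 1
w2 = A ∧ w1 = 0 ∧ 1 = 0
w3 = ¬w2 = ¬0 = 1
w4 = D ∧ C = 1 ∧ 1 = 1
w5 = w1 ∨ w3 = 1 ∨ 1 = 1
w6 = D ∧ w5 = 1 ∧ 1 = 1
w7 = w6 ∧ w4 = 1 ∧ 1 = 1
So w7 = 1 as required.

A=0, B=1, C=1, D=1, E=1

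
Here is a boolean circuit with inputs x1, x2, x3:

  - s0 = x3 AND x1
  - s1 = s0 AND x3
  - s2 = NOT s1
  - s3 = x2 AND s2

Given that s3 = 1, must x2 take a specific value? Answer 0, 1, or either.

s3 = x2 AND s2 must be 1, so both x2 = 1 and s2 = 1.
s2 = NOT s1 must be 1, so s1 = 0.
s1 = s0 AND x3 must be 0, so at least one of s0, x3 is 0.
Every assignment with s3 = 1 has x2 = 1; there are 3 such assignment(s).
  x1=0, x2=1, x3=0
  x1=0, x2=1, x3=1
  x1=1, x2=1, x3=0

1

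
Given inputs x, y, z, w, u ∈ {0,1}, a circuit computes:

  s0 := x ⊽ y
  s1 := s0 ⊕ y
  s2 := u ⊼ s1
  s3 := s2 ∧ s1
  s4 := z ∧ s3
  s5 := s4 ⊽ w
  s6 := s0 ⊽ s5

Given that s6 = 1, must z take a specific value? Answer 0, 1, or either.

Both values of z occur among assignments with s6 = 1:
  z=0: x=0, y=1, z=0, w=1, u=0
  z=1: x=0, y=1, z=1, w=0, u=0

either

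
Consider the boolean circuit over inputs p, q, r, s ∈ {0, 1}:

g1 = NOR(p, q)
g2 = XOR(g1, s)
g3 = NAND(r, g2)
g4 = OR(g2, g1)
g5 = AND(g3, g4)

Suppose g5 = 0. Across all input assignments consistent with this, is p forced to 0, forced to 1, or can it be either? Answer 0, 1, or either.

either

Both values of p occur among assignments with g5 = 0:
  p=0: p=0, q=0, r=1, s=0
  p=1: p=1, q=0, r=0, s=0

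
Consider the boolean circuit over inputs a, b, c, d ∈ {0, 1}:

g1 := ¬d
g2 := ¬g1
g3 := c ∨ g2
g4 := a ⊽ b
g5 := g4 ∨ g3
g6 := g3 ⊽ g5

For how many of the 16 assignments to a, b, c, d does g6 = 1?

3

g6 = g3 ⊽ g5 must be 1, so both g3 = 0 and g5 = 0.
g3 = c ∨ g2 must be 0, so both c = 0 and g2 = 0.
Satisfying assignments:
  a=0, b=1, c=0, d=0
  a=1, b=0, c=0, d=0
  a=1, b=1, c=0, d=0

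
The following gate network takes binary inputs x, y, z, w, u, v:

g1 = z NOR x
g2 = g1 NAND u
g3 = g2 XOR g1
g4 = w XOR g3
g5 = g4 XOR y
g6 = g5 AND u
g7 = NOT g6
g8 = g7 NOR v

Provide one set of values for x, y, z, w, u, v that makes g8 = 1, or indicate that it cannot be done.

g8 = g7 NOR v must be 1, so both g7 = 0 and v = 0.
Check with x=0, y=1, z=0, w=1, u=1, v=0:
g1 = z NOR x = 0 NOR 0 = 1
g2 = g1 NAND u = 1 NAND 1 = 0
g3 = g2 XOR g1 = 0 XOR 1 = 1
g4 = w XOR g3 = 1 XOR 1 = 0
g5 = g4 XOR y = 0 XOR 1 = 1
g6 = g5 AND u = 1 AND 1 = 1
g7 = NOT g6 = NOT 1 = 0
g8 = g7 NOR v = 0 NOR 0 = 1
So g8 = 1 as required.

x=0, y=1, z=0, w=1, u=1, v=0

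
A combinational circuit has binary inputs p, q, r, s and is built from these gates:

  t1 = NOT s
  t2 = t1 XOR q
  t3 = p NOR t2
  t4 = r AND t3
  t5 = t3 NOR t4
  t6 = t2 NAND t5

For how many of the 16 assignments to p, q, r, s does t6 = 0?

8

t6 = t2 NAND t5 must be 0, so both t2 = 1 and t5 = 1.
Enumerating the 16 input combinations, 8 give t6 = 0 and 8 give t6 = 1.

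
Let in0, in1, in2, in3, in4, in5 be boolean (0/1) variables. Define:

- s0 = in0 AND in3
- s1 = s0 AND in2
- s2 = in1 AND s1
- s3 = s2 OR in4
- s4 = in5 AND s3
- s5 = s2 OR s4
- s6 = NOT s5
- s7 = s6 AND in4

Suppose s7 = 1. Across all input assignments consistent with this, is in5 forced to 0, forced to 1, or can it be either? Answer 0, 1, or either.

0

s7 = s6 AND in4 must be 1, so both s6 = 1 and in4 = 1.
s6 = NOT s5 must be 1, so s5 = 0.
s5 = s2 OR s4 must be 0, so both s2 = 0 and s4 = 0.
Every assignment with s7 = 1 has in5 = 0; there are 15 such assignment(s).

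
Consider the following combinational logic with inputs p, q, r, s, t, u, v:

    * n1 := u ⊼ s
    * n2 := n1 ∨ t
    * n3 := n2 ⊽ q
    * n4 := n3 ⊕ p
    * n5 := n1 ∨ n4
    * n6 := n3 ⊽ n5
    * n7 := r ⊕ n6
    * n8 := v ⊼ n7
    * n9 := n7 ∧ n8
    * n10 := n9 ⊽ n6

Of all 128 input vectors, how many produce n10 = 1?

87

n10 = n9 ⊽ n6 must be 1, so both n9 = 0 and n6 = 0.
n9 = n7 ∧ n8 must be 0, so at least one of n7, n8 is 0.
n6 = n3 ⊽ n5 must be 0, so at least one of n3, n5 is 1.
Enumerating the 128 input combinations, 87 give n10 = 1 and 41 give n10 = 0.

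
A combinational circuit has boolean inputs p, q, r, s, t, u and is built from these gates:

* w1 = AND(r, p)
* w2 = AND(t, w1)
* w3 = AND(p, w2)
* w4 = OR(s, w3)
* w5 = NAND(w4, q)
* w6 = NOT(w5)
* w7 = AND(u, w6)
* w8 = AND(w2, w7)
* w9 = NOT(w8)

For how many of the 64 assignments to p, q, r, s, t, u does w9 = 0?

2

w9 = NOT(w8) must be 0, so w8 = 1.
w8 = AND(w2, w7) must be 1, so both w2 = 1 and w7 = 1.
Satisfying assignments:
  p=1, q=1, r=1, s=0, t=1, u=1
  p=1, q=1, r=1, s=1, t=1, u=1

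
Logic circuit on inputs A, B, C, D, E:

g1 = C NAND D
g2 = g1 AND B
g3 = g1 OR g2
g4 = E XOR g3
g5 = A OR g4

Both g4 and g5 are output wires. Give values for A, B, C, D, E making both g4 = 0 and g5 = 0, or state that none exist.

A=0 B=1 C=1 D=0 E=1

Check with A=0 B=1 C=1 D=0 E=1:
g1 = C NAND D = 1 NAND 0 = 1
g2 = g1 AND B = 1 AND 1 = 1
g3 = g1 OR g2 = 1 OR 1 = 1
g4 = E XOR g3 = 1 XOR 1 = 0
g5 = A OR g4 = 0 OR 0 = 0
So g4 = 0 and g5 = 0.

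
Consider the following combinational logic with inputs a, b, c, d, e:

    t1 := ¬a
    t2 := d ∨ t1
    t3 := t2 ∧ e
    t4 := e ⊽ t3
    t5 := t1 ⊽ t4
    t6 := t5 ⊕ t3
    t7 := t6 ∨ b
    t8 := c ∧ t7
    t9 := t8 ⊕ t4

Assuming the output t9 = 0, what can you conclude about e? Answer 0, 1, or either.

either

Both values of e occur among assignments with t9 = 0:
  e=0: a=0, b=1, c=1, d=0, e=0
  e=1: a=0, b=0, c=0, d=0, e=1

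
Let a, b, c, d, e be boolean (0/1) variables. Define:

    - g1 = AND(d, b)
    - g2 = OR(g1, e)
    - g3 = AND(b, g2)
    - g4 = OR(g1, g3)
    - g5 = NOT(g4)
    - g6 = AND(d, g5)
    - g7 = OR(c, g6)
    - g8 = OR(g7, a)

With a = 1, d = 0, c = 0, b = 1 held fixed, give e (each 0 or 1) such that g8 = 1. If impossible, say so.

Check with a = 1, d = 0, c = 0, b = 1 and e=1:
g1 = AND(d, b) = AND(0, 1) = 0
g2 = OR(g1, e) = OR(0, 1) = 1
g3 = AND(b, g2) = AND(1, 1) = 1
g4 = OR(g1, g3) = OR(0, 1) = 1
g5 = NOT(g4) = NOT 1 = 0
g6 = AND(d, g5) = AND(0, 0) = 0
g7 = OR(c, g6) = OR(0, 0) = 0
g8 = OR(g7, a) = OR(0, 1) = 1
So g8 = 1.

e=1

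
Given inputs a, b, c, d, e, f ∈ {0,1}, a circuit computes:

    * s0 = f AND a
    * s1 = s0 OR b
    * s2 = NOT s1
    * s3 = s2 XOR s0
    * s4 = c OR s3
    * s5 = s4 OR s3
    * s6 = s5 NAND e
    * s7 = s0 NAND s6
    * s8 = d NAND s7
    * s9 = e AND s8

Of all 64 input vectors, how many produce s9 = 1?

s9 = e AND s8 must be 1, so both e = 1 and s8 = 1.
Enumerating the 64 input combinations, 16 give s9 = 1 and 48 give s9 = 0.

16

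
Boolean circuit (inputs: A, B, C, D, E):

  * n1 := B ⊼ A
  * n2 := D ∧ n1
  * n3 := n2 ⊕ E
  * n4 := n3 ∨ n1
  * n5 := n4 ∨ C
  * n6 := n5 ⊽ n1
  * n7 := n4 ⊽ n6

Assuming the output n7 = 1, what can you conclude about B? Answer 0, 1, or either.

n7 = n4 ⊽ n6 must be 1, so both n4 = 0 and n6 = 0.
n4 = n3 ∨ n1 must be 0, so both n3 = 0 and n1 = 0.
Every assignment with n7 = 1 has B = 1; there are 2 such assignment(s).
  A=1, B=1, C=1, D=0, E=0
  A=1, B=1, C=1, D=1, E=0

1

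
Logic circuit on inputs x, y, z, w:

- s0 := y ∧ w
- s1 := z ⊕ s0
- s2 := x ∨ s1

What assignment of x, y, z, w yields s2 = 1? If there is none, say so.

x=0, y=1, z=0, w=1

s2 = x ∨ s1 must be 1, so at least one of x, s1 is 1.
Check with x=0, y=1, z=0, w=1:
s0 = y ∧ w = 1 ∧ 1 = 1
s1 = z ⊕ s0 = 0 ⊕ 1 = 1
s2 = x ∨ s1 = 0 ∨ 1 = 1
So s2 = 1 as required.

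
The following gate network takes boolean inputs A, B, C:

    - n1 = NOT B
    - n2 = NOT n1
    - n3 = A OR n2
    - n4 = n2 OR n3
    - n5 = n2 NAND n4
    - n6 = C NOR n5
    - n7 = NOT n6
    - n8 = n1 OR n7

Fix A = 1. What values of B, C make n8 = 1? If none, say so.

B=0, C=1

n8 = n1 OR n7 must be 1, so at least one of n1, n7 is 1.
Check with A = 1 and B=0, C=1:
n1 = NOT B = NOT 0 = 1
n2 = NOT n1 = NOT 1 = 0
n3 = A OR n2 = 1 OR 0 = 1
n4 = n2 OR n3 = 0 OR 1 = 1
n5 = n2 NAND n4 = 0 NAND 1 = 1
n6 = C NOR n5 = 1 NOR 1 = 0
n7 = NOT n6 = NOT 0 = 1
n8 = n1 OR n7 = 1 OR 1 = 1
So n8 = 1.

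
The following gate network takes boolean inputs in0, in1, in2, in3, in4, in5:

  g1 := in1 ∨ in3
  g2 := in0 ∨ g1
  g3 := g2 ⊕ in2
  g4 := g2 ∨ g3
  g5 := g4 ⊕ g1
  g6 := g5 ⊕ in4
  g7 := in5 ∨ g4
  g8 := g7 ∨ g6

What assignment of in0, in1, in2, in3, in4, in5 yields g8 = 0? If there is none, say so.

Check with in0=0, in1=0, in2=0, in3=0, in4=0, in5=0:
g1 = in1 ∨ in3 = 0 ∨ 0 = 0
g2 = in0 ∨ g1 = 0 ∨ 0 = 0
g3 = g2 ⊕ in2 = 0 ⊕ 0 = 0
g4 = g2 ∨ g3 = 0 ∨ 0 = 0
g5 = g4 ⊕ g1 = 0 ⊕ 0 = 0
g6 = g5 ⊕ in4 = 0 ⊕ 0 = 0
g7 = in5 ∨ g4 = 0 ∨ 0 = 0
g8 = g7 ∨ g6 = 0 ∨ 0 = 0
So g8 = 0 as required.

in0=0, in1=0, in2=0, in3=0, in4=0, in5=0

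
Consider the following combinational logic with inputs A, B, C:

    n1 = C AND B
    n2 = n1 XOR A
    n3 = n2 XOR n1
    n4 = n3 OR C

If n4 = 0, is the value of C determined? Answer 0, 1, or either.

n4 = n3 OR C must be 0, so both n3 = 0 and C = 0.
n3 = n2 XOR n1 must be 0, so n2 and n1 are equal.
Every assignment with n4 = 0 has C = 0; there are 2 such assignment(s).
  A=0, B=0, C=0
  A=0, B=1, C=0

0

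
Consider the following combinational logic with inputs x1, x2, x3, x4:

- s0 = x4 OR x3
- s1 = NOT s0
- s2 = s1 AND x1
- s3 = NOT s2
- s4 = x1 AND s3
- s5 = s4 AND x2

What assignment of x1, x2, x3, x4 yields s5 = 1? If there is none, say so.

Check with x1=1, x2=1, x3=1, x4=0:
s0 = x4 OR x3 = 0 OR 1 = 1
s1 = NOT s0 = NOT 1 = 0
s2 = s1 AND x1 = 0 AND 1 = 0
s3 = NOT s2 = NOT 0 = 1
s4 = x1 AND s3 = 1 AND 1 = 1
s5 = s4 AND x2 = 1 AND 1 = 1
So s5 = 1 as required.

x1=1, x2=1, x3=1, x4=0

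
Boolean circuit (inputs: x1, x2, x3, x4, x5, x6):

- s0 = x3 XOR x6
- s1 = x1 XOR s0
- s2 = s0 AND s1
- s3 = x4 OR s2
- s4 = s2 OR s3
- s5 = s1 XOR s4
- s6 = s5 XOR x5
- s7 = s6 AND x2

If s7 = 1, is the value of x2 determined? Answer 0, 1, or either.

1

s7 = s6 AND x2 must be 1, so both s6 = 1 and x2 = 1.
s6 = s5 XOR x5 must be 1, so s5 and x5 differ.
Every assignment with s7 = 1 has x2 = 1; there are 16 such assignment(s).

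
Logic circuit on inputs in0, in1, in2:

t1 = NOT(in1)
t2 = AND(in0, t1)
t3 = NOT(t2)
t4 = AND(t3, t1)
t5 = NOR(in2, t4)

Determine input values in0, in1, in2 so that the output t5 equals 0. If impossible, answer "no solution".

in0=0, in1=1, in2=1

Check with in0=0, in1=1, in2=1:
t1 = NOT(in1) = NOT 1 = 0
t2 = AND(in0, t1) = AND(0, 0) = 0
t3 = NOT(t2) = NOT 0 = 1
t4 = AND(t3, t1) = AND(1, 0) = 0
t5 = NOR(in2, t4) = NOR(1, 0) = 0
So t5 = 0 as required.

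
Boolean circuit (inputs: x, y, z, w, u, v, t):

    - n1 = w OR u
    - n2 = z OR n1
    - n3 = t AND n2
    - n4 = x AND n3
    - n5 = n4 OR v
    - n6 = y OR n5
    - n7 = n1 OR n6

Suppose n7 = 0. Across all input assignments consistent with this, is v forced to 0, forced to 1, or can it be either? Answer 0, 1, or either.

0

n7 = n1 OR n6 must be 0, so both n1 = 0 and n6 = 0.
Every assignment with n7 = 0 has v = 0; there are 7 such assignment(s).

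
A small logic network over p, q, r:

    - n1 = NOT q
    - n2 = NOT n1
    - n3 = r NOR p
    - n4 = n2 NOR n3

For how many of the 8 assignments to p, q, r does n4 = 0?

n4 = n2 NOR n3 must be 0, so at least one of n2, n3 is 1.
Satisfying assignments:
  p=0, q=0, r=0
  p=0, q=1, r=0
  p=0, q=1, r=1
  p=1, q=1, r=0
  p=1, q=1, r=1

5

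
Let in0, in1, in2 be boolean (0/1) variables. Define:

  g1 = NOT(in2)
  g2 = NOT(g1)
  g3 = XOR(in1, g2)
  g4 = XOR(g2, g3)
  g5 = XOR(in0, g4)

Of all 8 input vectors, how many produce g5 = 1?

g5 = XOR(in0, g4) must be 1, so in0 and g4 differ.
Satisfying assignments:
  in0=0, in1=1, in2=0
  in0=0, in1=1, in2=1
  in0=1, in1=0, in2=0
  in0=1, in1=0, in2=1

4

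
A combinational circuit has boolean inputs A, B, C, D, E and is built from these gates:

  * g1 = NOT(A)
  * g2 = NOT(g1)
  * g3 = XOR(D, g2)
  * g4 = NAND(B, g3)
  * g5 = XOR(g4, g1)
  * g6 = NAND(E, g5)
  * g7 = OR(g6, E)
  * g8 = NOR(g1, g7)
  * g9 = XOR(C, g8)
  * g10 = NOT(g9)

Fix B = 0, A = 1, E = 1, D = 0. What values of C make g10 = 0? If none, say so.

g10 = NOT(g9) must be 0, so g9 = 1.
g9 = XOR(C, g8) must be 1, so C and g8 differ.
Check with B = 0, A = 1, E = 1, D = 0 and C=1:
g1 = NOT(A) = NOT 1 = 0
g2 = NOT(g1) = NOT 0 = 1
g3 = XOR(D, g2) = XOR(0, 1) = 1
g4 = NAND(B, g3) = NAND(0, 1) = 1
g5 = XOR(g4, g1) = XOR(1, 0) = 1
g6 = NAND(E, g5) = NAND(1, 1) = 0
g7 = OR(g6, E) = OR(0, 1) = 1
g8 = NOR(g1, g7) = NOR(0, 1) = 0
g9 = XOR(C, g8) = XOR(1, 0) = 1
g10 = NOT(g9) = NOT 1 = 0
So g10 = 0.

C=1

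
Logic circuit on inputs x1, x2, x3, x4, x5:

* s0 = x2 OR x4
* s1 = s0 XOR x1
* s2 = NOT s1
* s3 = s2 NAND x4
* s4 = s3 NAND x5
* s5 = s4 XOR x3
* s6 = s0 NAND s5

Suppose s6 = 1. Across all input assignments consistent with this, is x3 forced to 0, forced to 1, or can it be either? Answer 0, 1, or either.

Both values of x3 occur among assignments with s6 = 1:
  x3=0: x1=0, x2=0, x3=0, x4=0, x5=0
  x3=1: x1=0, x2=0, x3=1, x4=0, x5=0

either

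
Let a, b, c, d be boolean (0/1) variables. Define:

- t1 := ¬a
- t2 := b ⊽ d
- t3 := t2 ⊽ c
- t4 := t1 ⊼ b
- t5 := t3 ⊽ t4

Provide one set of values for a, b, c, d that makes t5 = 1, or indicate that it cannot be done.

a=0, b=1, c=1, d=0

t5 = t3 ⊽ t4 must be 1, so both t3 = 0 and t4 = 0.
t3 = t2 ⊽ c must be 0, so at least one of t2, c is 1.
t4 = t1 ⊼ b must be 0, so both t1 = 1 and b = 1.
Check with a=0, b=1, c=1, d=0:
t1 = ¬a = ¬0 = 1
t2 = b ⊽ d = 1 ⊽ 0 = 0
t3 = t2 ⊽ c = 0 ⊽ 1 = 0
t4 = t1 ⊼ b = 1 ⊼ 1 = 0
t5 = t3 ⊽ t4 = 0 ⊽ 0 = 1
So t5 = 1 as required.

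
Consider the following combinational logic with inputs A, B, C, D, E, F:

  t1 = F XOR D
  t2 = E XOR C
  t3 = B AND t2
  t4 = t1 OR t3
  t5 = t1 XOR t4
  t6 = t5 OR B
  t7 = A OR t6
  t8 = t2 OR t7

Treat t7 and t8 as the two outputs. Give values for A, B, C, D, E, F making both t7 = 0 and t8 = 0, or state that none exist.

A=0, B=0, C=1, D=0, E=1, F=0

Check with A=0, B=0, C=1, D=0, E=1, F=0:
t1 = F XOR D = 0 XOR 0 = 0
t2 = E XOR C = 1 XOR 1 = 0
t3 = B AND t2 = 0 AND 0 = 0
t4 = t1 OR t3 = 0 OR 0 = 0
t5 = t1 XOR t4 = 0 XOR 0 = 0
t6 = t5 OR B = 0 OR 0 = 0
t7 = A OR t6 = 0 OR 0 = 0
t8 = t2 OR t7 = 0 OR 0 = 0
So t7 = 0 and t8 = 0.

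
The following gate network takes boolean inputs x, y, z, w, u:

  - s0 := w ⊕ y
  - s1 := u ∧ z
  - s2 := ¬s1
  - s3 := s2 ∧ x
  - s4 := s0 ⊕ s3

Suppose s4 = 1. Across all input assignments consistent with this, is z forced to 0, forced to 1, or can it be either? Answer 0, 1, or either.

either

Both values of z occur among assignments with s4 = 1:
  z=0: x=0, y=0, z=0, w=1, u=0
  z=1: x=0, y=0, z=1, w=1, u=0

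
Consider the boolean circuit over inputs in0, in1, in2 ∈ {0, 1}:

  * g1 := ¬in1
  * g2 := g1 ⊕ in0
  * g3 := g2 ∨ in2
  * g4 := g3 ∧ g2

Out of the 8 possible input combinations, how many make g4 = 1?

4

g4 = g3 ∧ g2 must be 1, so both g3 = 1 and g2 = 1.
g3 = g2 ∨ in2 must be 1, so at least one of g2, in2 is 1.
g2 = g1 ⊕ in0 must be 1, so g1 and in0 differ.
Satisfying assignments:
  in0=0, in1=0, in2=0
  in0=0, in1=0, in2=1
  in0=1, in1=1, in2=0
  in0=1, in1=1, in2=1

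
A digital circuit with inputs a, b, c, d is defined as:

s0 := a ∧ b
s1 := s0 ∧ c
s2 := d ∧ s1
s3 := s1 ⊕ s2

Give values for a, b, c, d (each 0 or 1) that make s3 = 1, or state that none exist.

a=1, b=1, c=1, d=0

Check with a=1, b=1, c=1, d=0:
s0 = a ∧ b = 1 ∧ 1 = 1
s1 = s0 ∧ c = 1 ∧ 1 = 1
s2 = d ∧ s1 = 0 ∧ 1 = 0
s3 = s1 ⊕ s2 = 1 ⊕ 0 = 1
So s3 = 1 as required.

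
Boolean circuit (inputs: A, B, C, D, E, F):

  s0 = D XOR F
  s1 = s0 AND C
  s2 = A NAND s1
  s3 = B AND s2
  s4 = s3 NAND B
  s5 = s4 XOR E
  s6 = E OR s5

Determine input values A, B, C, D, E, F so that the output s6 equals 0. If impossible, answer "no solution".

Check with A=1, B=1, C=0, D=1, E=0, F=1:
s0 = D XOR F = 1 XOR 1 = 0
s1 = s0 AND C = 0 AND 0 = 0
s2 = A NAND s1 = 1 NAND 0 = 1
s3 = B AND s2 = 1 AND 1 = 1
s4 = s3 NAND B = 1 NAND 1 = 0
s5 = s4 XOR E = 0 XOR 0 = 0
s6 = E OR s5 = 0 OR 0 = 0
So s6 = 0 as required.

A=1, B=1, C=0, D=1, E=0, F=1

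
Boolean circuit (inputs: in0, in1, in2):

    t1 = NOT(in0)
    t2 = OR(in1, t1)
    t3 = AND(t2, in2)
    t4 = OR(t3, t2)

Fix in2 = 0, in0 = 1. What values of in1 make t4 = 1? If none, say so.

in1=1

t4 = OR(t3, t2) must be 1, so at least one of t3, t2 is 1.
Check with in2 = 0, in0 = 1 and in1=1:
t1 = NOT(in0) = NOT 1 = 0
t2 = OR(in1, t1) = OR(1, 0) = 1
t3 = AND(t2, in2) = AND(1, 0) = 0
t4 = OR(t3, t2) = OR(0, 1) = 1
So t4 = 1.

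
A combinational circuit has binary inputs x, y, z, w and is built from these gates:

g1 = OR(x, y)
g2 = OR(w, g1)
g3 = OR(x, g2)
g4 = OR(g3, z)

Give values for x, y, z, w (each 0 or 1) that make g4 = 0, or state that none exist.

x=0, y=0, z=0, w=0

Check with x=0, y=0, z=0, w=0:
g1 = OR(x, y) = OR(0, 0) = 0
g2 = OR(w, g1) = OR(0, 0) = 0
g3 = OR(x, g2) = OR(0, 0) = 0
g4 = OR(g3, z) = OR(0, 0) = 0
So g4 = 0 as required.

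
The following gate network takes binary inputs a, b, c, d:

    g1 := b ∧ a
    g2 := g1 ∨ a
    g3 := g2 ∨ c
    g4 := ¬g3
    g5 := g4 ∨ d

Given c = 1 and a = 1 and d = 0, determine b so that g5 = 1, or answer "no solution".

no solution exists

With c = 1 and a = 1 and d = 0 fixed, none of the 2 settings of b give g5 = 1.
For example, with b=1:
g1 = b ∧ a = 1 ∧ 1 = 1
g2 = g1 ∨ a = 1 ∨ 1 = 1
g3 = g2 ∨ c = 1 ∨ 1 = 1
g4 = ¬g3 = ¬1 = 0
g5 = g4 ∨ d = 0 ∨ 0 = 0
giving g5 = 0 ≠ 1.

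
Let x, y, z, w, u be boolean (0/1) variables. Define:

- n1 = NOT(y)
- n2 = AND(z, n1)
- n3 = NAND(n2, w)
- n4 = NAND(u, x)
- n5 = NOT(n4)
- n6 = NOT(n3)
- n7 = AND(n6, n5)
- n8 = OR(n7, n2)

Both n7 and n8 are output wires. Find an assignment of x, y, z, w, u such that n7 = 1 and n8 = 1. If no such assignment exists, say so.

Check with x=1 y=0 z=1 w=1 u=1:
n1 = NOT(y) = NOT 0 = 1
n2 = AND(z, n1) = AND(1, 1) = 1
n3 = NAND(n2, w) = NAND(1, 1) = 0
n4 = NAND(u, x) = NAND(1, 1) = 0
n5 = NOT(n4) = NOT 0 = 1
n6 = NOT(n3) = NOT 0 = 1
n7 = AND(n6, n5) = AND(1, 1) = 1
n8 = OR(n7, n2) = OR(1, 1) = 1
So n7 = 1 and n8 = 1.

x=1 y=0 z=1 w=1 u=1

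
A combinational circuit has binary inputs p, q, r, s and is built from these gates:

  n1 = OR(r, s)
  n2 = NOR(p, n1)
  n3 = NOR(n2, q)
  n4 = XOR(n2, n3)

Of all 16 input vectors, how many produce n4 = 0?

n4 = XOR(n2, n3) must be 0, so n2 and n3 are equal.
Enumerating the 16 input combinations, 7 give n4 = 0 and 9 give n4 = 1.

7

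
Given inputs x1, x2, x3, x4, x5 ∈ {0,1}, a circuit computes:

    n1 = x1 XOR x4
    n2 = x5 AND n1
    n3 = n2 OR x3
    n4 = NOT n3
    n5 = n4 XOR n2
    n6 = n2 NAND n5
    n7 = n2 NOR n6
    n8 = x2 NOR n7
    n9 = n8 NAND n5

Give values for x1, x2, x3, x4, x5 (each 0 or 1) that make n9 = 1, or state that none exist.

n9 = n8 NAND n5 must be 1, so at least one of n8, n5 is 0.
Check with x1=0, x2=1, x3=1, x4=1, x5=0:
n1 = x1 XOR x4 = 0 XOR 1 = 1
n2 = x5 AND n1 = 0 AND 1 = 0
n3 = n2 OR x3 = 0 OR 1 = 1
n4 = NOT n3 = NOT 1 = 0
n5 = n4 XOR n2 = 0 XOR 0 = 0
n6 = n2 NAND n5 = 0 NAND 0 = 1
n7 = n2 NOR n6 = 0 NOR 1 = 0
n8 = x2 NOR n7 = 1 NOR 0 = 0
n9 = n8 NAND n5 = 0 NAND 0 = 1
So n9 = 1 as required.

x1=0, x2=1, x3=1, x4=1, x5=0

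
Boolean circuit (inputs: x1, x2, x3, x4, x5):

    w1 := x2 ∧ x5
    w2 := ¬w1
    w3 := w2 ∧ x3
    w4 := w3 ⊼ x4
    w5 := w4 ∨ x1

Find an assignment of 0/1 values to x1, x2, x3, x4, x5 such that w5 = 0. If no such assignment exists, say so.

Check with x1=0, x2=1, x3=1, x4=1, x5=0:
w1 = x2 ∧ x5 = 1 ∧ 0 = 0
w2 = ¬w1 = ¬0 = 1
w3 = w2 ∧ x3 = 1 ∧ 1 = 1
w4 = w3 ⊼ x4 = 1 ⊼ 1 = 0
w5 = w4 ∨ x1 = 0 ∨ 0 = 0
So w5 = 0 as required.

x1=0, x2=1, x3=1, x4=1, x5=0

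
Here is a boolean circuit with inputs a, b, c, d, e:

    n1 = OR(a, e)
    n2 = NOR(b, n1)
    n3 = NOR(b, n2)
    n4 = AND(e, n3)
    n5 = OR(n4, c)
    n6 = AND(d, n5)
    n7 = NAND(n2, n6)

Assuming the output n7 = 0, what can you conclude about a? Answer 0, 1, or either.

0

n7 = NAND(n2, n6) must be 0, so both n2 = 1 and n6 = 1.
Every assignment with n7 = 0 has a = 0; there are 1 such assignment(s).
  a=0, b=0, c=1, d=1, e=0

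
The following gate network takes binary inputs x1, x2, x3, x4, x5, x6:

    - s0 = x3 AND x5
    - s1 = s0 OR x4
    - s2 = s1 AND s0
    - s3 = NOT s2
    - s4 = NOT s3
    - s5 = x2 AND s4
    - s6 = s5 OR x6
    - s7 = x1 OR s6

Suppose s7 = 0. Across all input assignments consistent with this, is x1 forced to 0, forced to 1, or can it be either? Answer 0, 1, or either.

s7 = x1 OR s6 must be 0, so both x1 = 0 and s6 = 0.
Every assignment with s7 = 0 has x1 = 0; there are 14 such assignment(s).

0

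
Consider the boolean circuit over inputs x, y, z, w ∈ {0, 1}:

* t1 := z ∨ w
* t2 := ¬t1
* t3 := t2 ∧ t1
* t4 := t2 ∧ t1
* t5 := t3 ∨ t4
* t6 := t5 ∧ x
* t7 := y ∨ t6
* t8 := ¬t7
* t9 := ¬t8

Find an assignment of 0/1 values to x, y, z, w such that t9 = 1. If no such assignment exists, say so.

Check with x=1, y=1, z=0, w=1:
t1 = z ∨ w = 0 ∨ 1 = 1
t2 = ¬t1 = ¬1 = 0
t3 = t2 ∧ t1 = 0 ∧ 1 = 0
t4 = t2 ∧ t1 = 0 ∧ 1 = 0
t5 = t3 ∨ t4 = 0 ∨ 0 = 0
t6 = t5 ∧ x = 0 ∧ 1 = 0
t7 = y ∨ t6 = 1 ∨ 0 = 1
t8 = ¬t7 = ¬1 = 0
t9 = ¬t8 = ¬0 = 1
So t9 = 1 as required.

x=1, y=1, z=0, w=1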